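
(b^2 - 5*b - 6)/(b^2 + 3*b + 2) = (b - 6)/(b + 2)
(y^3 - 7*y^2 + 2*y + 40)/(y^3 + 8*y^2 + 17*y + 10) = (y^2 - 9*y + 20)/(y^2 + 6*y + 5)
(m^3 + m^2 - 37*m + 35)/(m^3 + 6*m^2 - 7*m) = (m - 5)/m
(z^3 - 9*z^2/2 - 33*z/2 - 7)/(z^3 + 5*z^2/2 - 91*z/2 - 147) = (2*z^2 + 5*z + 2)/(2*z^2 + 19*z + 42)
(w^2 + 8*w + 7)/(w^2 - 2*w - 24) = (w^2 + 8*w + 7)/(w^2 - 2*w - 24)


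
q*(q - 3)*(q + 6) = q^3 + 3*q^2 - 18*q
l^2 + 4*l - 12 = (l - 2)*(l + 6)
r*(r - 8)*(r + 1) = r^3 - 7*r^2 - 8*r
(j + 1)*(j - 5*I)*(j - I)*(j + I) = j^4 + j^3 - 5*I*j^3 + j^2 - 5*I*j^2 + j - 5*I*j - 5*I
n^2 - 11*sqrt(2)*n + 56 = (n - 7*sqrt(2))*(n - 4*sqrt(2))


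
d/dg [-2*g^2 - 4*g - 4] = -4*g - 4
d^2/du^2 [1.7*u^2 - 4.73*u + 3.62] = 3.40000000000000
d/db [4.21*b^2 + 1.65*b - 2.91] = 8.42*b + 1.65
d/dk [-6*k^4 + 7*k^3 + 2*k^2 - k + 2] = -24*k^3 + 21*k^2 + 4*k - 1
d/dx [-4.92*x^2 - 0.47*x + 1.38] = -9.84*x - 0.47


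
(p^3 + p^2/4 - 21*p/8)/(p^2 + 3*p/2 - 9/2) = p*(4*p + 7)/(4*(p + 3))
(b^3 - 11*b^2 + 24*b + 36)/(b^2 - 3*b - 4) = (b^2 - 12*b + 36)/(b - 4)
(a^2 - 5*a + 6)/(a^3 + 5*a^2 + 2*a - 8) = (a^2 - 5*a + 6)/(a^3 + 5*a^2 + 2*a - 8)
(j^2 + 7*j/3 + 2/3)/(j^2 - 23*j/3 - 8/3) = (j + 2)/(j - 8)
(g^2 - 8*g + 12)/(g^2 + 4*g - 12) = (g - 6)/(g + 6)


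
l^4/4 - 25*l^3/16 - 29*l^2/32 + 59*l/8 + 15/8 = (l/4 + 1/2)*(l - 6)*(l - 5/2)*(l + 1/4)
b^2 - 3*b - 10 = (b - 5)*(b + 2)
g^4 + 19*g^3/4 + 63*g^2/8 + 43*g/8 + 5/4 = (g + 1/2)*(g + 1)*(g + 5/4)*(g + 2)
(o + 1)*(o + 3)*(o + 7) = o^3 + 11*o^2 + 31*o + 21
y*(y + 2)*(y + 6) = y^3 + 8*y^2 + 12*y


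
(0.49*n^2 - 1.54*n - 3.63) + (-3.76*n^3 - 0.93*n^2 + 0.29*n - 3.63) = -3.76*n^3 - 0.44*n^2 - 1.25*n - 7.26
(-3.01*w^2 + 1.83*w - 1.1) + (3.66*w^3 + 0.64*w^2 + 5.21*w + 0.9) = 3.66*w^3 - 2.37*w^2 + 7.04*w - 0.2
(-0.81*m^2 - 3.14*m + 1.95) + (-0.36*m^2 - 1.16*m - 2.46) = -1.17*m^2 - 4.3*m - 0.51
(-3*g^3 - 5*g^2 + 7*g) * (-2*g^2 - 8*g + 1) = 6*g^5 + 34*g^4 + 23*g^3 - 61*g^2 + 7*g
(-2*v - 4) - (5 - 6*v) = 4*v - 9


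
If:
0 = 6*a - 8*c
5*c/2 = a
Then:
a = 0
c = 0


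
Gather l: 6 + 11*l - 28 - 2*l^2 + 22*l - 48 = -2*l^2 + 33*l - 70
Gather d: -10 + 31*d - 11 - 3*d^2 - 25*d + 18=-3*d^2 + 6*d - 3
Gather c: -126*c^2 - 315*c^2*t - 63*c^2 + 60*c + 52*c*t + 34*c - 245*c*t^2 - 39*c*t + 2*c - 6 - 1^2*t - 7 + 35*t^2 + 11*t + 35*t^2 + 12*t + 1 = c^2*(-315*t - 189) + c*(-245*t^2 + 13*t + 96) + 70*t^2 + 22*t - 12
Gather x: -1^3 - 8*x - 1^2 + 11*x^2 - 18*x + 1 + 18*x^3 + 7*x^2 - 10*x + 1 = 18*x^3 + 18*x^2 - 36*x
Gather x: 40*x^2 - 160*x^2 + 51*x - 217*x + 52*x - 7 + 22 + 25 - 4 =-120*x^2 - 114*x + 36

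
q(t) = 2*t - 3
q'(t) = 2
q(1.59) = 0.18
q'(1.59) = 2.00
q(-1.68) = -6.36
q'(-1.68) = 2.00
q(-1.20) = -5.40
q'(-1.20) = 2.00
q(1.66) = 0.32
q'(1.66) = 2.00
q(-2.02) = -7.04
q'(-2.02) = 2.00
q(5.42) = 7.84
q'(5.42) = 2.00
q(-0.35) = -3.70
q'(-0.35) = 2.00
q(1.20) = -0.60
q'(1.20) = 2.00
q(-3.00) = -9.00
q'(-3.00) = 2.00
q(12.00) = 21.00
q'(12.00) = 2.00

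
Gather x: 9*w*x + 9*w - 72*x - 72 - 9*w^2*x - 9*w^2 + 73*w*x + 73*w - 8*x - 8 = -9*w^2 + 82*w + x*(-9*w^2 + 82*w - 80) - 80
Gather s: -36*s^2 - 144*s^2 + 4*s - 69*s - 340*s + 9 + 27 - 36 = -180*s^2 - 405*s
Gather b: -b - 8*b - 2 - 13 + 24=9 - 9*b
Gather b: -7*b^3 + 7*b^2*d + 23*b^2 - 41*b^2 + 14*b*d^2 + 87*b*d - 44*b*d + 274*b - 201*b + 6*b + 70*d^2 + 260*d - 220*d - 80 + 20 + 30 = -7*b^3 + b^2*(7*d - 18) + b*(14*d^2 + 43*d + 79) + 70*d^2 + 40*d - 30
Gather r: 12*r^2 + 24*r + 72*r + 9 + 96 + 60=12*r^2 + 96*r + 165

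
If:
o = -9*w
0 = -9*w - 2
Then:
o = 2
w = -2/9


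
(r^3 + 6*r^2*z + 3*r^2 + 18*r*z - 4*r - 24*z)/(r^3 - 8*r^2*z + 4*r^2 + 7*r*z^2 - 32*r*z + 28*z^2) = (r^2 + 6*r*z - r - 6*z)/(r^2 - 8*r*z + 7*z^2)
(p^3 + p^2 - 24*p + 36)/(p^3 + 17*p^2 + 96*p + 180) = (p^2 - 5*p + 6)/(p^2 + 11*p + 30)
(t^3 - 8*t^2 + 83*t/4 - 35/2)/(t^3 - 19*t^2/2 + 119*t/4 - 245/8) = 2*(t - 2)/(2*t - 7)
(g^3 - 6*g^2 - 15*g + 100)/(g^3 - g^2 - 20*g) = (g - 5)/g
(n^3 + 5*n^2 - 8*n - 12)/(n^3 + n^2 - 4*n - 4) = (n + 6)/(n + 2)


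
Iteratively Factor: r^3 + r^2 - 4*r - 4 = (r - 2)*(r^2 + 3*r + 2) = (r - 2)*(r + 1)*(r + 2)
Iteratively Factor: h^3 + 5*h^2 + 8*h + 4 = (h + 1)*(h^2 + 4*h + 4) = (h + 1)*(h + 2)*(h + 2)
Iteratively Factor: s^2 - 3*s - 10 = (s - 5)*(s + 2)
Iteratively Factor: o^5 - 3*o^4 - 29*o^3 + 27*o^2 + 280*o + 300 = (o + 2)*(o^4 - 5*o^3 - 19*o^2 + 65*o + 150) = (o + 2)^2*(o^3 - 7*o^2 - 5*o + 75) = (o - 5)*(o + 2)^2*(o^2 - 2*o - 15) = (o - 5)*(o + 2)^2*(o + 3)*(o - 5)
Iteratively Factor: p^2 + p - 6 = (p - 2)*(p + 3)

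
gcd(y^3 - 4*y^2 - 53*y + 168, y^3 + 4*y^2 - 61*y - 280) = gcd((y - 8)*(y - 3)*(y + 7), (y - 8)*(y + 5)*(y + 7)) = y^2 - y - 56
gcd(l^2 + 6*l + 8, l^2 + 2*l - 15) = 1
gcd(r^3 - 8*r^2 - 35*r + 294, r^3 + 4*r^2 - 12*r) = r + 6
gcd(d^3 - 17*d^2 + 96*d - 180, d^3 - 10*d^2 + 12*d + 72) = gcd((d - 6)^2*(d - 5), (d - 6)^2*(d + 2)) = d^2 - 12*d + 36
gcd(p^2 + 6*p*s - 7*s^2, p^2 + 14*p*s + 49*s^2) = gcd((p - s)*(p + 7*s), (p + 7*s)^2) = p + 7*s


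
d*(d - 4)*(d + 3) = d^3 - d^2 - 12*d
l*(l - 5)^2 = l^3 - 10*l^2 + 25*l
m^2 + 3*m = m*(m + 3)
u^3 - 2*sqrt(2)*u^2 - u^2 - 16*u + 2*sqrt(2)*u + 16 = (u - 1)*(u - 4*sqrt(2))*(u + 2*sqrt(2))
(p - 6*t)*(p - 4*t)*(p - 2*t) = p^3 - 12*p^2*t + 44*p*t^2 - 48*t^3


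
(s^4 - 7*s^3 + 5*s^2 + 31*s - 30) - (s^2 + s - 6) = s^4 - 7*s^3 + 4*s^2 + 30*s - 24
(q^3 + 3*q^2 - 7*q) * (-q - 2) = -q^4 - 5*q^3 + q^2 + 14*q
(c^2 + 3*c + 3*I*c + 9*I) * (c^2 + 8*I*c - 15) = c^4 + 3*c^3 + 11*I*c^3 - 39*c^2 + 33*I*c^2 - 117*c - 45*I*c - 135*I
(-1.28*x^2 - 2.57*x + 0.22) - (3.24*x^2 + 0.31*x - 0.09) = -4.52*x^2 - 2.88*x + 0.31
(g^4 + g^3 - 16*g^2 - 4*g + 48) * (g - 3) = g^5 - 2*g^4 - 19*g^3 + 44*g^2 + 60*g - 144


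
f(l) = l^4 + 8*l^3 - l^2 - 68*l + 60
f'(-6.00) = -56.00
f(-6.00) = 0.00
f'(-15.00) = -8138.00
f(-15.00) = 24480.00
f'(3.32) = 336.28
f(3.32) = 237.47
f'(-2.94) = 43.68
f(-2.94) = 122.69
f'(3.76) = 476.41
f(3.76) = 415.31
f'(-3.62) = 63.99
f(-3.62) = 85.28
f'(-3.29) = 55.91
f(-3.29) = 105.17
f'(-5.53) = 0.55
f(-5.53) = -12.25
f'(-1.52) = -23.56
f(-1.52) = 138.29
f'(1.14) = -33.16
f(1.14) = -5.28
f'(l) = 4*l^3 + 24*l^2 - 2*l - 68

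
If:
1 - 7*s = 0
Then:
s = 1/7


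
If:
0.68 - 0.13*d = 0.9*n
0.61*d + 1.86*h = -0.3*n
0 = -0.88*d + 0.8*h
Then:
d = -0.09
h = -0.10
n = 0.77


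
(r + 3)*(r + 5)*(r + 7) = r^3 + 15*r^2 + 71*r + 105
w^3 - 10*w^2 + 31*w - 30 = (w - 5)*(w - 3)*(w - 2)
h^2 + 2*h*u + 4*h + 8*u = (h + 4)*(h + 2*u)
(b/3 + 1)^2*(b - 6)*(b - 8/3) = b^4/9 - 8*b^3/27 - 3*b^2 + 2*b + 16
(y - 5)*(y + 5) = y^2 - 25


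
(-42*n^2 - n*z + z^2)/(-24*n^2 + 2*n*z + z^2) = (-7*n + z)/(-4*n + z)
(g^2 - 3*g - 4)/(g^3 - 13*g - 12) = 1/(g + 3)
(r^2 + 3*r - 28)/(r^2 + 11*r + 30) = (r^2 + 3*r - 28)/(r^2 + 11*r + 30)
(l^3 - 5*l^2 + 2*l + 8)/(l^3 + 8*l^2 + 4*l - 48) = (l^2 - 3*l - 4)/(l^2 + 10*l + 24)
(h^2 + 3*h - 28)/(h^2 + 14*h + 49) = (h - 4)/(h + 7)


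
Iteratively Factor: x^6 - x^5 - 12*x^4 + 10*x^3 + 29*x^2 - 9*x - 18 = (x + 3)*(x^5 - 4*x^4 + 10*x^2 - x - 6) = (x + 1)*(x + 3)*(x^4 - 5*x^3 + 5*x^2 + 5*x - 6) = (x - 3)*(x + 1)*(x + 3)*(x^3 - 2*x^2 - x + 2) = (x - 3)*(x - 1)*(x + 1)*(x + 3)*(x^2 - x - 2) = (x - 3)*(x - 1)*(x + 1)^2*(x + 3)*(x - 2)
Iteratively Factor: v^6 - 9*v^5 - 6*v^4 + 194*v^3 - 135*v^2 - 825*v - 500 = (v + 1)*(v^5 - 10*v^4 + 4*v^3 + 190*v^2 - 325*v - 500) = (v + 1)*(v + 4)*(v^4 - 14*v^3 + 60*v^2 - 50*v - 125) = (v + 1)^2*(v + 4)*(v^3 - 15*v^2 + 75*v - 125) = (v - 5)*(v + 1)^2*(v + 4)*(v^2 - 10*v + 25) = (v - 5)^2*(v + 1)^2*(v + 4)*(v - 5)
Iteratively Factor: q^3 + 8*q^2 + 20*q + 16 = (q + 2)*(q^2 + 6*q + 8) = (q + 2)*(q + 4)*(q + 2)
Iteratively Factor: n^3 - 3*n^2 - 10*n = (n)*(n^2 - 3*n - 10) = n*(n + 2)*(n - 5)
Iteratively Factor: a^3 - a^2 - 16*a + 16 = (a + 4)*(a^2 - 5*a + 4) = (a - 4)*(a + 4)*(a - 1)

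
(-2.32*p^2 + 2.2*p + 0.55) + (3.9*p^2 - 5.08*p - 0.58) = 1.58*p^2 - 2.88*p - 0.0299999999999999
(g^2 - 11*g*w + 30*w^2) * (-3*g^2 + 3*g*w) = -3*g^4 + 36*g^3*w - 123*g^2*w^2 + 90*g*w^3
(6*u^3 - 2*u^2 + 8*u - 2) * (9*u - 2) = 54*u^4 - 30*u^3 + 76*u^2 - 34*u + 4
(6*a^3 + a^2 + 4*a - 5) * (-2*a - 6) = -12*a^4 - 38*a^3 - 14*a^2 - 14*a + 30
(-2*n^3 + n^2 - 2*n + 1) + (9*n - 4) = -2*n^3 + n^2 + 7*n - 3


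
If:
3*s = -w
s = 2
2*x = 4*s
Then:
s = 2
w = -6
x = 4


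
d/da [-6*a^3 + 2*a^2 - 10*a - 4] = -18*a^2 + 4*a - 10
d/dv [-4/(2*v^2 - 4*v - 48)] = 4*(v - 1)/(-v^2 + 2*v + 24)^2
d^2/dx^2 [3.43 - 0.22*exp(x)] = -0.22*exp(x)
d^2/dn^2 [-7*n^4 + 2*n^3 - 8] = 12*n*(1 - 7*n)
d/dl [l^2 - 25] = 2*l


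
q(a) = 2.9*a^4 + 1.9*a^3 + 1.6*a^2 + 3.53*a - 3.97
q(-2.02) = 28.05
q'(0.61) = 10.24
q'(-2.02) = -75.29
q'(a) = 11.6*a^3 + 5.7*a^2 + 3.2*a + 3.53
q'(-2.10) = -85.48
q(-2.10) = 34.48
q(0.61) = -0.39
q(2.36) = 128.21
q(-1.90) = 19.86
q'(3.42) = 545.16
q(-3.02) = 188.86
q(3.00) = 307.22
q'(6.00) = 2733.53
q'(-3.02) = -273.65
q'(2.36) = 195.30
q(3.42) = 499.56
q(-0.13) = -4.41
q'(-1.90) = -61.54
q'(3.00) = 377.63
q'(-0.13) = 3.18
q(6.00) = 4243.61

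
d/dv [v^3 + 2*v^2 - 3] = v*(3*v + 4)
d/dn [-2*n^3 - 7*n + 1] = -6*n^2 - 7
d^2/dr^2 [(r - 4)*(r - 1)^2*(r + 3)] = 12*r^2 - 18*r - 18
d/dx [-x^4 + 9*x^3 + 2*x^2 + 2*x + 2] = -4*x^3 + 27*x^2 + 4*x + 2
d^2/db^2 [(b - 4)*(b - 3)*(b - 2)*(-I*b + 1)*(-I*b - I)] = -20*b^3 + b^2*(96 - 12*I) - b*(102 - 48*I) - 4 - 34*I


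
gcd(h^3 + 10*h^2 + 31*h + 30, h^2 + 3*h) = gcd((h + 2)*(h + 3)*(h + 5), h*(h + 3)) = h + 3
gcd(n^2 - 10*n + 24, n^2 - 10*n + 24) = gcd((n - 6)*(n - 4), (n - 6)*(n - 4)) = n^2 - 10*n + 24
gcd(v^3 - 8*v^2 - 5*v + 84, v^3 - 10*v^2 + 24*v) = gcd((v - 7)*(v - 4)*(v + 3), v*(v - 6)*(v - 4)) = v - 4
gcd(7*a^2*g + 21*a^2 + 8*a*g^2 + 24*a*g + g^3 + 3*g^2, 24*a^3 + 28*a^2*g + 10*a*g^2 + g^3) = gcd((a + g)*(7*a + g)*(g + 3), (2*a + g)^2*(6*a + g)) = 1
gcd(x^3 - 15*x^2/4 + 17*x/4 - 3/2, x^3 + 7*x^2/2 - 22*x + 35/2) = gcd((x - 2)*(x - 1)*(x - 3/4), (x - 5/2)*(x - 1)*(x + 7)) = x - 1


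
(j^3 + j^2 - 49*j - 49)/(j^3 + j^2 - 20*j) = (j^3 + j^2 - 49*j - 49)/(j*(j^2 + j - 20))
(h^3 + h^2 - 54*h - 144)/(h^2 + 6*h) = h - 5 - 24/h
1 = 1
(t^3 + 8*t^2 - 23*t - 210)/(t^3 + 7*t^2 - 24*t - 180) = (t + 7)/(t + 6)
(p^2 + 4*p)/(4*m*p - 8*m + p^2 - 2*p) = p*(p + 4)/(4*m*p - 8*m + p^2 - 2*p)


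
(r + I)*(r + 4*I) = r^2 + 5*I*r - 4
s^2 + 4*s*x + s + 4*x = (s + 1)*(s + 4*x)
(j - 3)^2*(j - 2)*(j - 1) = j^4 - 9*j^3 + 29*j^2 - 39*j + 18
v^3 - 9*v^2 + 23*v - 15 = (v - 5)*(v - 3)*(v - 1)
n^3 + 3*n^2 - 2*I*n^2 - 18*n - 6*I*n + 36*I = (n - 3)*(n + 6)*(n - 2*I)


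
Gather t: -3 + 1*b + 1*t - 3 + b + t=2*b + 2*t - 6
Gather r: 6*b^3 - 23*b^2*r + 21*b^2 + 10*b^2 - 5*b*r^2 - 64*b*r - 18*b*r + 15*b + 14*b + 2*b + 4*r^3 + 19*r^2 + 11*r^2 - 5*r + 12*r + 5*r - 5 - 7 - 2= 6*b^3 + 31*b^2 + 31*b + 4*r^3 + r^2*(30 - 5*b) + r*(-23*b^2 - 82*b + 12) - 14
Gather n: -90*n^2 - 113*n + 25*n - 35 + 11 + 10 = -90*n^2 - 88*n - 14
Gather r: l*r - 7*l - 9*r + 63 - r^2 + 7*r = -7*l - r^2 + r*(l - 2) + 63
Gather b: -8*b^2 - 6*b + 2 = -8*b^2 - 6*b + 2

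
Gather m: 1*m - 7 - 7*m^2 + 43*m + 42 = -7*m^2 + 44*m + 35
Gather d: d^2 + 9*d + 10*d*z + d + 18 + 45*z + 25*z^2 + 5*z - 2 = d^2 + d*(10*z + 10) + 25*z^2 + 50*z + 16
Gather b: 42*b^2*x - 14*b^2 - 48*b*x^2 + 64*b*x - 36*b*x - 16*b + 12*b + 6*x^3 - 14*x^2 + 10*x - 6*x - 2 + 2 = b^2*(42*x - 14) + b*(-48*x^2 + 28*x - 4) + 6*x^3 - 14*x^2 + 4*x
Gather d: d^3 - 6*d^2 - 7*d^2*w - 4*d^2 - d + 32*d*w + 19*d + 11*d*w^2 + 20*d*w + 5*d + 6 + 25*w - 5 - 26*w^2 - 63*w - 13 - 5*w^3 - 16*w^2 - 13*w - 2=d^3 + d^2*(-7*w - 10) + d*(11*w^2 + 52*w + 23) - 5*w^3 - 42*w^2 - 51*w - 14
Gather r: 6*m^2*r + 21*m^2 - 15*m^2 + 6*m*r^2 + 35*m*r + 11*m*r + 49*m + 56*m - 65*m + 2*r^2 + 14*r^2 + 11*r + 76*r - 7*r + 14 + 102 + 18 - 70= 6*m^2 + 40*m + r^2*(6*m + 16) + r*(6*m^2 + 46*m + 80) + 64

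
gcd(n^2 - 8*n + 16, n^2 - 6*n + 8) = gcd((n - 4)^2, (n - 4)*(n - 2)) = n - 4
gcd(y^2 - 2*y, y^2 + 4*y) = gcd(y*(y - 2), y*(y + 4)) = y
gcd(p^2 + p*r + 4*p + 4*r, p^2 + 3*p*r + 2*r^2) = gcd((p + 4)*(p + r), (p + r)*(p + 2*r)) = p + r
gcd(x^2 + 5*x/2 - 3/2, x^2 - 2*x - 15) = x + 3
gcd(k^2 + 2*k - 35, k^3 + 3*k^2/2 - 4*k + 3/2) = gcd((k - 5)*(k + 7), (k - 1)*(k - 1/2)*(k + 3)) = 1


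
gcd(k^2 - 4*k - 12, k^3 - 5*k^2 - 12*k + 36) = k - 6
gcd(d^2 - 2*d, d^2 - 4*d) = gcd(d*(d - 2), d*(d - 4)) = d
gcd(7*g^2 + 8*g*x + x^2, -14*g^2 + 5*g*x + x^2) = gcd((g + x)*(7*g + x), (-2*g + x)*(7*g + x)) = 7*g + x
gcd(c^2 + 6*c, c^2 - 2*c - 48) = c + 6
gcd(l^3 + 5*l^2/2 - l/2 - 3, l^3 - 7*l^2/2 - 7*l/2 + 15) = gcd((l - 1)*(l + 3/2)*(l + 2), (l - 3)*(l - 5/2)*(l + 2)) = l + 2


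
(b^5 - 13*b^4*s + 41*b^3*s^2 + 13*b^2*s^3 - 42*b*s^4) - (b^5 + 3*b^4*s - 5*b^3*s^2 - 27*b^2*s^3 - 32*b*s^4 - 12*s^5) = -16*b^4*s + 46*b^3*s^2 + 40*b^2*s^3 - 10*b*s^4 + 12*s^5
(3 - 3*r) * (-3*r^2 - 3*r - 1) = 9*r^3 - 6*r - 3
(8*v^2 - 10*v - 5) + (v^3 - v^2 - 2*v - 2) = v^3 + 7*v^2 - 12*v - 7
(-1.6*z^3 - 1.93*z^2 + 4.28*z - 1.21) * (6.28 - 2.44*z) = 3.904*z^4 - 5.3388*z^3 - 22.5636*z^2 + 29.8308*z - 7.5988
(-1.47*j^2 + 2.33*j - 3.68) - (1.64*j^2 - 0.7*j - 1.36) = -3.11*j^2 + 3.03*j - 2.32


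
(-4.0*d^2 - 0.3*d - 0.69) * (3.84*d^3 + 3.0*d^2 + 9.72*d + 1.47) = -15.36*d^5 - 13.152*d^4 - 42.4296*d^3 - 10.866*d^2 - 7.1478*d - 1.0143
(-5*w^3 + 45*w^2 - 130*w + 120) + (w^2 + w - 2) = -5*w^3 + 46*w^2 - 129*w + 118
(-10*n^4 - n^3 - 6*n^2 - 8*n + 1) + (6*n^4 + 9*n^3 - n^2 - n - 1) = -4*n^4 + 8*n^3 - 7*n^2 - 9*n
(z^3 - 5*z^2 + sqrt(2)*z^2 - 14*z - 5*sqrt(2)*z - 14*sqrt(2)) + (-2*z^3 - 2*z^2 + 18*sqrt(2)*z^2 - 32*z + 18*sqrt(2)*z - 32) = -z^3 - 7*z^2 + 19*sqrt(2)*z^2 - 46*z + 13*sqrt(2)*z - 32 - 14*sqrt(2)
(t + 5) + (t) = 2*t + 5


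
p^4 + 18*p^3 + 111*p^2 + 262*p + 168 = (p + 1)*(p + 4)*(p + 6)*(p + 7)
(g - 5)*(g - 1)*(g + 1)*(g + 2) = g^4 - 3*g^3 - 11*g^2 + 3*g + 10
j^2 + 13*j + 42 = (j + 6)*(j + 7)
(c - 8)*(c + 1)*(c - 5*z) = c^3 - 5*c^2*z - 7*c^2 + 35*c*z - 8*c + 40*z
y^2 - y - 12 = (y - 4)*(y + 3)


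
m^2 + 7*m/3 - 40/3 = (m - 8/3)*(m + 5)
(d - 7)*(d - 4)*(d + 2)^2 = d^4 - 7*d^3 - 12*d^2 + 68*d + 112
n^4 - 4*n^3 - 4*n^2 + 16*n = n*(n - 4)*(n - 2)*(n + 2)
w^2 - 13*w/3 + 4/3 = (w - 4)*(w - 1/3)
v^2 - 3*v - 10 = (v - 5)*(v + 2)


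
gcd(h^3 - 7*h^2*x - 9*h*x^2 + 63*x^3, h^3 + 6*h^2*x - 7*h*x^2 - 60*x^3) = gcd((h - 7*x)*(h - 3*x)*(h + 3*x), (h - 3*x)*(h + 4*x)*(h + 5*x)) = -h + 3*x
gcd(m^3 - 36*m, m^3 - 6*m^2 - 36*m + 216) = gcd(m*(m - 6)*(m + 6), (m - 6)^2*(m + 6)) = m^2 - 36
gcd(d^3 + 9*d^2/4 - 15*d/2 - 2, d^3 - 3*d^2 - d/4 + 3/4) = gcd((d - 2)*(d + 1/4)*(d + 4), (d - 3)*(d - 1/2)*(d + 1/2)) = 1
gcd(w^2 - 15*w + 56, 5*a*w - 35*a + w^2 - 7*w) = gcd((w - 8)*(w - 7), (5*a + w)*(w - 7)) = w - 7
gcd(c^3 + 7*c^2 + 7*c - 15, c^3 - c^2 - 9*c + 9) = c^2 + 2*c - 3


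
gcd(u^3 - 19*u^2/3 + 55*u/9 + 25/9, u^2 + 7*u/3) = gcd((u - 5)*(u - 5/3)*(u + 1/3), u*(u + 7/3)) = 1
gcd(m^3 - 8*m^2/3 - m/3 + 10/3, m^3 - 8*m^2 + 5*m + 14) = m^2 - m - 2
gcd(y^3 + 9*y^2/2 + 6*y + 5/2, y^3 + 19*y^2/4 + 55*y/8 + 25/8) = y^2 + 7*y/2 + 5/2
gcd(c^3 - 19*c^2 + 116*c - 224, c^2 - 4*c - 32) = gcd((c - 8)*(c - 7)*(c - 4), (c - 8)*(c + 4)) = c - 8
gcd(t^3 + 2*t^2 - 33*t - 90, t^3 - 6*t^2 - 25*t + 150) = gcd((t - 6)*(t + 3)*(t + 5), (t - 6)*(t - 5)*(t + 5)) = t^2 - t - 30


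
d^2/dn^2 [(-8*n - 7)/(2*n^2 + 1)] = 4*(-16*n^3 - 42*n^2 + 24*n + 7)/(8*n^6 + 12*n^4 + 6*n^2 + 1)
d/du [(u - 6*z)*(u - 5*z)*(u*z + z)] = z*(3*u^2 - 22*u*z + 2*u + 30*z^2 - 11*z)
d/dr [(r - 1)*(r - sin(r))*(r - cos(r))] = (1 - r)*(r - cos(r))*(cos(r) - 1) + (r - 1)*(r - sin(r))*(sin(r) + 1) + (r - sin(r))*(r - cos(r))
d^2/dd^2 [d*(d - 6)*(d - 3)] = 6*d - 18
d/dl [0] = 0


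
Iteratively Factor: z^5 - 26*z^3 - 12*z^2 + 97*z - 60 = (z - 1)*(z^4 + z^3 - 25*z^2 - 37*z + 60) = (z - 5)*(z - 1)*(z^3 + 6*z^2 + 5*z - 12) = (z - 5)*(z - 1)^2*(z^2 + 7*z + 12) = (z - 5)*(z - 1)^2*(z + 3)*(z + 4)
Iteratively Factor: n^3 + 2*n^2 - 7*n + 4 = (n - 1)*(n^2 + 3*n - 4) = (n - 1)^2*(n + 4)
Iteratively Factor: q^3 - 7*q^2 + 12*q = (q - 4)*(q^2 - 3*q) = (q - 4)*(q - 3)*(q)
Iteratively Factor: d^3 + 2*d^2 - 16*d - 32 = (d + 2)*(d^2 - 16) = (d + 2)*(d + 4)*(d - 4)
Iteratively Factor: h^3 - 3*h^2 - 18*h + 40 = (h + 4)*(h^2 - 7*h + 10) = (h - 2)*(h + 4)*(h - 5)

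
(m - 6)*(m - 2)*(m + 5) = m^3 - 3*m^2 - 28*m + 60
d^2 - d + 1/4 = (d - 1/2)^2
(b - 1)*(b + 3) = b^2 + 2*b - 3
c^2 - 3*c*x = c*(c - 3*x)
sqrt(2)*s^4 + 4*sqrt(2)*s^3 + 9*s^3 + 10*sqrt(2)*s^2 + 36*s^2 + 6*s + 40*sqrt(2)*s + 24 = (s + 4)*(s + sqrt(2))*(s + 3*sqrt(2))*(sqrt(2)*s + 1)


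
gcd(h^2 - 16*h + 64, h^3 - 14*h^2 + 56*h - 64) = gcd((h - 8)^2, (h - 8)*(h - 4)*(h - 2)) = h - 8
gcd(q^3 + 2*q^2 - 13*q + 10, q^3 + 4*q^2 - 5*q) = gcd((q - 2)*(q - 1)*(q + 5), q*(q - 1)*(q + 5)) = q^2 + 4*q - 5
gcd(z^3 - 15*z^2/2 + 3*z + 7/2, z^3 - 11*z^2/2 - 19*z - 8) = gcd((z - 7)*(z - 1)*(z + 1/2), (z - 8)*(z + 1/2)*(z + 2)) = z + 1/2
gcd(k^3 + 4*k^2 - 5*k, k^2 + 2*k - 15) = k + 5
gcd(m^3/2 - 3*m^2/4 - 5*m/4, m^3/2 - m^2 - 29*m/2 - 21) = 1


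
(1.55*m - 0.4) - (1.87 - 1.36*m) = 2.91*m - 2.27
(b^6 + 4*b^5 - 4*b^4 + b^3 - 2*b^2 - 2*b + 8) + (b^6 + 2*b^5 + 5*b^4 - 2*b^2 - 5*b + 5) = 2*b^6 + 6*b^5 + b^4 + b^3 - 4*b^2 - 7*b + 13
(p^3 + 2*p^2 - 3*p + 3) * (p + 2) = p^4 + 4*p^3 + p^2 - 3*p + 6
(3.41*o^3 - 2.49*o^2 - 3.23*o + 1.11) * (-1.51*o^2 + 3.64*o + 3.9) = -5.1491*o^5 + 16.1723*o^4 + 9.1127*o^3 - 23.1443*o^2 - 8.5566*o + 4.329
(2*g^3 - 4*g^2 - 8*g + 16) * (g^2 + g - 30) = 2*g^5 - 2*g^4 - 72*g^3 + 128*g^2 + 256*g - 480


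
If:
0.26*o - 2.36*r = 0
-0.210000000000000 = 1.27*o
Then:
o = -0.17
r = -0.02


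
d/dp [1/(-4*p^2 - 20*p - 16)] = (2*p + 5)/(4*(p^2 + 5*p + 4)^2)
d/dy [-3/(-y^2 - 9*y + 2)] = 3*(-2*y - 9)/(y^2 + 9*y - 2)^2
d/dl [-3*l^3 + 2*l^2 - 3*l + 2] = -9*l^2 + 4*l - 3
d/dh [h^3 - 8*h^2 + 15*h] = 3*h^2 - 16*h + 15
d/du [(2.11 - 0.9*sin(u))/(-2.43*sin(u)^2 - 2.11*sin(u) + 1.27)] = (-2.187*sin(u)^2 + 10.2546*sin(u) + 3.3091)*cos(u)/(5.9049*sin(u)^4 + 10.2546*sin(u)^3 - 1.7201*sin(u)^2 - 5.3594*sin(u) + 1.6129)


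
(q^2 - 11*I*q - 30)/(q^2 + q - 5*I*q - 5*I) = (q - 6*I)/(q + 1)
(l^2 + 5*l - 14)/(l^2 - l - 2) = (l + 7)/(l + 1)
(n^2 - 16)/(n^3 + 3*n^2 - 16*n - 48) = 1/(n + 3)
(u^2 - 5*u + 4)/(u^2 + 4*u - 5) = (u - 4)/(u + 5)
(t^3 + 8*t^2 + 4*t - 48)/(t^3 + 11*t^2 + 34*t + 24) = (t - 2)/(t + 1)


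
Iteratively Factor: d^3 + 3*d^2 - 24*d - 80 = (d + 4)*(d^2 - d - 20) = (d + 4)^2*(d - 5)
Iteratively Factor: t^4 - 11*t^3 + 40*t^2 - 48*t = (t - 3)*(t^3 - 8*t^2 + 16*t) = t*(t - 3)*(t^2 - 8*t + 16) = t*(t - 4)*(t - 3)*(t - 4)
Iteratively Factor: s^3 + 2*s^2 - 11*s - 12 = (s - 3)*(s^2 + 5*s + 4) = (s - 3)*(s + 4)*(s + 1)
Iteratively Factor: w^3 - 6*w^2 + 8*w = (w)*(w^2 - 6*w + 8) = w*(w - 2)*(w - 4)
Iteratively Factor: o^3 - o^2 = (o)*(o^2 - o) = o^2*(o - 1)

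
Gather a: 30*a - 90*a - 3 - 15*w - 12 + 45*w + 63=-60*a + 30*w + 48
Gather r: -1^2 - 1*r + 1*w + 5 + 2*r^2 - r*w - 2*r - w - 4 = 2*r^2 + r*(-w - 3)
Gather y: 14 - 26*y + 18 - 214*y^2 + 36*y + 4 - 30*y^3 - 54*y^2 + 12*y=-30*y^3 - 268*y^2 + 22*y + 36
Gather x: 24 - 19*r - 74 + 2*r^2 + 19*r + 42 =2*r^2 - 8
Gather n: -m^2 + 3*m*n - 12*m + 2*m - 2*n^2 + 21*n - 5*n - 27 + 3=-m^2 - 10*m - 2*n^2 + n*(3*m + 16) - 24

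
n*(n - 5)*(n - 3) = n^3 - 8*n^2 + 15*n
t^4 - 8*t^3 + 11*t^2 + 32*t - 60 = (t - 5)*(t - 3)*(t - 2)*(t + 2)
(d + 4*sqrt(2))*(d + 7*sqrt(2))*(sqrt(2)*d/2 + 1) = sqrt(2)*d^3/2 + 12*d^2 + 39*sqrt(2)*d + 56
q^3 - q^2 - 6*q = q*(q - 3)*(q + 2)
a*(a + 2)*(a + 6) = a^3 + 8*a^2 + 12*a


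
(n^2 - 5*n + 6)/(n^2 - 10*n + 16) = (n - 3)/(n - 8)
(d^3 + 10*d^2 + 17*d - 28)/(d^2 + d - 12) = (d^2 + 6*d - 7)/(d - 3)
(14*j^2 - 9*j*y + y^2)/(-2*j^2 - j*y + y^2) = (-7*j + y)/(j + y)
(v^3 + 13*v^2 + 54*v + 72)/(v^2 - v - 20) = (v^2 + 9*v + 18)/(v - 5)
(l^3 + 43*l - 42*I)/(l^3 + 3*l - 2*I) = (l^2 + I*l + 42)/(l^2 + I*l + 2)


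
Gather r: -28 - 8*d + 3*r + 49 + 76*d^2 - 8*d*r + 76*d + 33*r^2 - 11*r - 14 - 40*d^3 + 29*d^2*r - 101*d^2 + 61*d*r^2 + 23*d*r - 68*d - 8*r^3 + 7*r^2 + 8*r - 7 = -40*d^3 - 25*d^2 - 8*r^3 + r^2*(61*d + 40) + r*(29*d^2 + 15*d)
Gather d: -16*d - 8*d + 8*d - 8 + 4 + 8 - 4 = -16*d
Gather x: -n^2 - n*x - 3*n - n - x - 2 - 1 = -n^2 - 4*n + x*(-n - 1) - 3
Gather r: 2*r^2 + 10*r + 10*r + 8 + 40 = 2*r^2 + 20*r + 48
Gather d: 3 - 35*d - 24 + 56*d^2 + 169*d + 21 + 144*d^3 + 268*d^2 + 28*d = 144*d^3 + 324*d^2 + 162*d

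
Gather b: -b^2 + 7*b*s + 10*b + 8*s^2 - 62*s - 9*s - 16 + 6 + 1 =-b^2 + b*(7*s + 10) + 8*s^2 - 71*s - 9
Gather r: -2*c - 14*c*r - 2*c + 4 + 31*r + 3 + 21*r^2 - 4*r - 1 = -4*c + 21*r^2 + r*(27 - 14*c) + 6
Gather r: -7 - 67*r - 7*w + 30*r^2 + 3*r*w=30*r^2 + r*(3*w - 67) - 7*w - 7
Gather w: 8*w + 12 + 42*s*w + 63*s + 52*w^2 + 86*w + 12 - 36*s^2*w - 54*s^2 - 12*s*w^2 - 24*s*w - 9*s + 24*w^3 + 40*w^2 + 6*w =-54*s^2 + 54*s + 24*w^3 + w^2*(92 - 12*s) + w*(-36*s^2 + 18*s + 100) + 24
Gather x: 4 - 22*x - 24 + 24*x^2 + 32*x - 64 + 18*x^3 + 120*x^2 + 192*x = 18*x^3 + 144*x^2 + 202*x - 84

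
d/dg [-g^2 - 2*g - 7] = -2*g - 2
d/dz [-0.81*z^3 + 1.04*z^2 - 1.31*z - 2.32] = -2.43*z^2 + 2.08*z - 1.31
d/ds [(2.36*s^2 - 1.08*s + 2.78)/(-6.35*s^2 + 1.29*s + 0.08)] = (-3.8136*s^2 + 35.6836*s - 3.6726)/(40.3225*s^4 - 16.383*s^3 + 0.6481*s^2 + 0.2064*s + 0.0064)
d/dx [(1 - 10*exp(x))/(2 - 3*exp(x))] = -17*exp(x)/(3*exp(x) - 2)^2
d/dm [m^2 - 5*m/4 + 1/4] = 2*m - 5/4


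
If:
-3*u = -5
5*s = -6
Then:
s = -6/5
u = 5/3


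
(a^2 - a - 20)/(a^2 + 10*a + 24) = (a - 5)/(a + 6)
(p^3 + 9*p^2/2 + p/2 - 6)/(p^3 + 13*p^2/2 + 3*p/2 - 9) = (p + 4)/(p + 6)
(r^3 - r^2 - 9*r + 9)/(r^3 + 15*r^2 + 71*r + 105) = (r^2 - 4*r + 3)/(r^2 + 12*r + 35)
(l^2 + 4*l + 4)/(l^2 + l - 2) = (l + 2)/(l - 1)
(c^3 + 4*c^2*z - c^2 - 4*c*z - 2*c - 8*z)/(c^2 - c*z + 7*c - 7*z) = (c^3 + 4*c^2*z - c^2 - 4*c*z - 2*c - 8*z)/(c^2 - c*z + 7*c - 7*z)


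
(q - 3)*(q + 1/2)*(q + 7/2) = q^3 + q^2 - 41*q/4 - 21/4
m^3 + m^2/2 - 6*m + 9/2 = (m - 3/2)*(m - 1)*(m + 3)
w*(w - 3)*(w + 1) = w^3 - 2*w^2 - 3*w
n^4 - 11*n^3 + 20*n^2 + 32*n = n*(n - 8)*(n - 4)*(n + 1)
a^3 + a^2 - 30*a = a*(a - 5)*(a + 6)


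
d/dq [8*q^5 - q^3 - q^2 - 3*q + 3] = 40*q^4 - 3*q^2 - 2*q - 3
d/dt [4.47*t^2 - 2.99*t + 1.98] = 8.94*t - 2.99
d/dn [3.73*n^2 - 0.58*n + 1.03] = 7.46*n - 0.58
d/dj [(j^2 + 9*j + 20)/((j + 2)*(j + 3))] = 2*(-2*j^2 - 14*j - 23)/(j^4 + 10*j^3 + 37*j^2 + 60*j + 36)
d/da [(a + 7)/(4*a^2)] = (-a - 14)/(4*a^3)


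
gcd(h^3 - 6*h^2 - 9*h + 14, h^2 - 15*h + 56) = h - 7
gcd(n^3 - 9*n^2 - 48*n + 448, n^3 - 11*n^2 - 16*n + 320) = n^2 - 16*n + 64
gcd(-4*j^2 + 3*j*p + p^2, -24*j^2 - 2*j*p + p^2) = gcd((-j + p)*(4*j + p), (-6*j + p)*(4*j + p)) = 4*j + p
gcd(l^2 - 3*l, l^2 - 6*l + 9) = l - 3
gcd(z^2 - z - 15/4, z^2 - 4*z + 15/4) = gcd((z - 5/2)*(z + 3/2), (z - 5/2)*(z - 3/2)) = z - 5/2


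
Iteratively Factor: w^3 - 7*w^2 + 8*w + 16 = (w + 1)*(w^2 - 8*w + 16) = (w - 4)*(w + 1)*(w - 4)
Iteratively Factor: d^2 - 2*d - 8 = (d - 4)*(d + 2)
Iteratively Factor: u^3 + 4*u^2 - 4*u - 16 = (u + 4)*(u^2 - 4) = (u + 2)*(u + 4)*(u - 2)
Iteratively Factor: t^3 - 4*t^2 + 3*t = (t - 1)*(t^2 - 3*t) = t*(t - 1)*(t - 3)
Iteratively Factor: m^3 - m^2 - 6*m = (m)*(m^2 - m - 6) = m*(m + 2)*(m - 3)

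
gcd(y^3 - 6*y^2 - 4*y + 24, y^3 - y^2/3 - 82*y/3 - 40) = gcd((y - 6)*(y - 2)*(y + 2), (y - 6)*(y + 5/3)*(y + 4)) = y - 6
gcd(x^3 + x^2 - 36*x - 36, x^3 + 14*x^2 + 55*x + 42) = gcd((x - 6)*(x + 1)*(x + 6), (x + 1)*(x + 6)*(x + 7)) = x^2 + 7*x + 6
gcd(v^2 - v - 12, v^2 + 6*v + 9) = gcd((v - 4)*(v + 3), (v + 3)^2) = v + 3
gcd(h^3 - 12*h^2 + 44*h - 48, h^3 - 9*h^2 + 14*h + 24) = h^2 - 10*h + 24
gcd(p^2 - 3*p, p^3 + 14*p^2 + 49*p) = p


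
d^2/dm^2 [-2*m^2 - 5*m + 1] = -4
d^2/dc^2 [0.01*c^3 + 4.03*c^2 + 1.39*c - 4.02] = 0.06*c + 8.06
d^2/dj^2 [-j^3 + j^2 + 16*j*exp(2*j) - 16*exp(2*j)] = 64*j*exp(2*j) - 6*j + 2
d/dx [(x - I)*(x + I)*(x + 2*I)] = 3*x^2 + 4*I*x + 1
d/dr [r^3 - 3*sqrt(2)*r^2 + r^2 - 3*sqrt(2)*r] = 3*r^2 - 6*sqrt(2)*r + 2*r - 3*sqrt(2)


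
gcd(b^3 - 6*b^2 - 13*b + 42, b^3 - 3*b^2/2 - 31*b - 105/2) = b^2 - 4*b - 21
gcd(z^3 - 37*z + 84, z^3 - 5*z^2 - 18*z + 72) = z - 3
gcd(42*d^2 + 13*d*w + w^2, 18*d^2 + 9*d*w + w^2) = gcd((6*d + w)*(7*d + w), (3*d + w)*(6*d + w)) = 6*d + w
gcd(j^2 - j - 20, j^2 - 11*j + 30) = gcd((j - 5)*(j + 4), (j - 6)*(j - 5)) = j - 5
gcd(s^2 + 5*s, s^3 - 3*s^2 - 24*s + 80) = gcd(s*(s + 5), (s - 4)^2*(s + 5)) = s + 5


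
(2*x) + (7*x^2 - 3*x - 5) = 7*x^2 - x - 5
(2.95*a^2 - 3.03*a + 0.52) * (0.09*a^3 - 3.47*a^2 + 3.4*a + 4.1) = 0.2655*a^5 - 10.5092*a^4 + 20.5909*a^3 - 0.0114000000000019*a^2 - 10.655*a + 2.132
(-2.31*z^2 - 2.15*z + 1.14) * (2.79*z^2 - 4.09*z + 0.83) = -6.4449*z^4 + 3.4494*z^3 + 10.0568*z^2 - 6.4471*z + 0.9462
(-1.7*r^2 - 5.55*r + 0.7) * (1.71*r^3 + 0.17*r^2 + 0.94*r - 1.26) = -2.907*r^5 - 9.7795*r^4 - 1.3445*r^3 - 2.956*r^2 + 7.651*r - 0.882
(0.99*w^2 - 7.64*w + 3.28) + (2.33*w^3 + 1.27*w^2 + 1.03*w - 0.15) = 2.33*w^3 + 2.26*w^2 - 6.61*w + 3.13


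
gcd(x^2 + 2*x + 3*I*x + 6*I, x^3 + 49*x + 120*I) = x + 3*I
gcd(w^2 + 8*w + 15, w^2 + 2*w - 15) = w + 5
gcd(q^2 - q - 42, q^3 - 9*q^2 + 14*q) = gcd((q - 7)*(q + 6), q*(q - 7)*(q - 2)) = q - 7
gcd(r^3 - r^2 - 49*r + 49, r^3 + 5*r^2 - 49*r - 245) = r^2 - 49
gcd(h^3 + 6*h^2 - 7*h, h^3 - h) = h^2 - h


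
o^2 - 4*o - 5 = (o - 5)*(o + 1)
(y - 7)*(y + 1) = y^2 - 6*y - 7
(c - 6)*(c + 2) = c^2 - 4*c - 12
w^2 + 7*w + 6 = (w + 1)*(w + 6)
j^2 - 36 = (j - 6)*(j + 6)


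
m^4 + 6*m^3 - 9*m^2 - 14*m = m*(m - 2)*(m + 1)*(m + 7)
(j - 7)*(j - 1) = j^2 - 8*j + 7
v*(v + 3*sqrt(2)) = v^2 + 3*sqrt(2)*v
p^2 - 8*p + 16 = (p - 4)^2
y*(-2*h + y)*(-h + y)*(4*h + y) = 8*h^3*y - 10*h^2*y^2 + h*y^3 + y^4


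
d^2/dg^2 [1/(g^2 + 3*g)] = 2*(-g*(g + 3) + (2*g + 3)^2)/(g^3*(g + 3)^3)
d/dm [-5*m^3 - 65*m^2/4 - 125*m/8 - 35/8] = -15*m^2 - 65*m/2 - 125/8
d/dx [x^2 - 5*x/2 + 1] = 2*x - 5/2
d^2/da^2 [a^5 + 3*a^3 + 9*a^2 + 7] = 20*a^3 + 18*a + 18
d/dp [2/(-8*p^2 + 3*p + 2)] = 2*(16*p - 3)/(-8*p^2 + 3*p + 2)^2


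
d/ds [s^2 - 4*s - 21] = 2*s - 4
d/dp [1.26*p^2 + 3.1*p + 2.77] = 2.52*p + 3.1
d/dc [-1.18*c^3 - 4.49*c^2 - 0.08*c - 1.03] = -3.54*c^2 - 8.98*c - 0.08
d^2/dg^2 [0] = 0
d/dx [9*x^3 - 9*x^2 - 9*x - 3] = 27*x^2 - 18*x - 9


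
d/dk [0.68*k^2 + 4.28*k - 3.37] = 1.36*k + 4.28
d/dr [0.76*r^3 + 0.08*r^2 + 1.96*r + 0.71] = 2.28*r^2 + 0.16*r + 1.96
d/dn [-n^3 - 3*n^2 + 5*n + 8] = -3*n^2 - 6*n + 5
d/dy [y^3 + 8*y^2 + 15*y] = 3*y^2 + 16*y + 15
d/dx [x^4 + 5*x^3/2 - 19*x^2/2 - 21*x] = 4*x^3 + 15*x^2/2 - 19*x - 21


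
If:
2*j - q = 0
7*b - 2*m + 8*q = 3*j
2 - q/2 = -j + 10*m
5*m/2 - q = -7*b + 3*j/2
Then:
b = -17/385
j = 3/55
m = 1/5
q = 6/55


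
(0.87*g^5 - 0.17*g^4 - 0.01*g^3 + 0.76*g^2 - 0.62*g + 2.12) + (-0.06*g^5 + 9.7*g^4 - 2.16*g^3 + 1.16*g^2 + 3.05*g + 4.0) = 0.81*g^5 + 9.53*g^4 - 2.17*g^3 + 1.92*g^2 + 2.43*g + 6.12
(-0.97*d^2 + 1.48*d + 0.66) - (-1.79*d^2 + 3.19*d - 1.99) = 0.82*d^2 - 1.71*d + 2.65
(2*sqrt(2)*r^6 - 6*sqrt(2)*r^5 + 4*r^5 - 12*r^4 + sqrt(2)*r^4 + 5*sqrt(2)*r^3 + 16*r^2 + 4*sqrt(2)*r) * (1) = 2*sqrt(2)*r^6 - 6*sqrt(2)*r^5 + 4*r^5 - 12*r^4 + sqrt(2)*r^4 + 5*sqrt(2)*r^3 + 16*r^2 + 4*sqrt(2)*r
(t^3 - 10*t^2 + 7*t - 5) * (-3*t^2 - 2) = -3*t^5 + 30*t^4 - 23*t^3 + 35*t^2 - 14*t + 10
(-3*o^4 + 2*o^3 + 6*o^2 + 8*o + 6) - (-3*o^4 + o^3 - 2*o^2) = o^3 + 8*o^2 + 8*o + 6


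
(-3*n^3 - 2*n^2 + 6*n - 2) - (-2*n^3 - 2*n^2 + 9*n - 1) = -n^3 - 3*n - 1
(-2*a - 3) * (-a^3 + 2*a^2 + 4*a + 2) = 2*a^4 - a^3 - 14*a^2 - 16*a - 6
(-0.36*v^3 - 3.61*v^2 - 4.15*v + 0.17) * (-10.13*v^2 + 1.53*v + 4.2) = 3.6468*v^5 + 36.0185*v^4 + 35.0042*v^3 - 23.2336*v^2 - 17.1699*v + 0.714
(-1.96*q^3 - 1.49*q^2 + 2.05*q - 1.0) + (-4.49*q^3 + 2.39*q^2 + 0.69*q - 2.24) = -6.45*q^3 + 0.9*q^2 + 2.74*q - 3.24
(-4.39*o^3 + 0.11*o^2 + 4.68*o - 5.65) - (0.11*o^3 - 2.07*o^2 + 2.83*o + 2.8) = -4.5*o^3 + 2.18*o^2 + 1.85*o - 8.45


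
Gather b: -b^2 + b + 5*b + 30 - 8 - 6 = -b^2 + 6*b + 16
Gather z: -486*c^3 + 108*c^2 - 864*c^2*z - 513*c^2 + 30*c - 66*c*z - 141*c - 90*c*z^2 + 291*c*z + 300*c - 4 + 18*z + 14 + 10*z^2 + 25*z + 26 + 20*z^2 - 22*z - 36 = -486*c^3 - 405*c^2 + 189*c + z^2*(30 - 90*c) + z*(-864*c^2 + 225*c + 21)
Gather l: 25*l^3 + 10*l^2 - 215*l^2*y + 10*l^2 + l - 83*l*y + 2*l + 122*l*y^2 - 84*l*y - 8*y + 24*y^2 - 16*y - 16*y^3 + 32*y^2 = 25*l^3 + l^2*(20 - 215*y) + l*(122*y^2 - 167*y + 3) - 16*y^3 + 56*y^2 - 24*y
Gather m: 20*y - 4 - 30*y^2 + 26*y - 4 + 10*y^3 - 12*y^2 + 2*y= 10*y^3 - 42*y^2 + 48*y - 8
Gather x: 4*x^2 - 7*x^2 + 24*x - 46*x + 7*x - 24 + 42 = -3*x^2 - 15*x + 18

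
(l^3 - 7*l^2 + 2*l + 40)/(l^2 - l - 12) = (l^2 - 3*l - 10)/(l + 3)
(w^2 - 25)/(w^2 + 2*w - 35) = (w + 5)/(w + 7)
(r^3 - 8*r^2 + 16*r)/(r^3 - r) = (r^2 - 8*r + 16)/(r^2 - 1)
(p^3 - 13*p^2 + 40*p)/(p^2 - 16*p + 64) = p*(p - 5)/(p - 8)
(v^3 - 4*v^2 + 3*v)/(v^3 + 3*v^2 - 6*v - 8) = v*(v^2 - 4*v + 3)/(v^3 + 3*v^2 - 6*v - 8)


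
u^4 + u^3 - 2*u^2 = u^2*(u - 1)*(u + 2)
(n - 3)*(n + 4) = n^2 + n - 12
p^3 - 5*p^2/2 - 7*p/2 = p*(p - 7/2)*(p + 1)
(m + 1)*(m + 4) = m^2 + 5*m + 4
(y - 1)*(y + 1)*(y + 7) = y^3 + 7*y^2 - y - 7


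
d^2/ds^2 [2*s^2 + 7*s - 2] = 4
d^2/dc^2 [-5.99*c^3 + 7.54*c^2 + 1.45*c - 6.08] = 15.08 - 35.94*c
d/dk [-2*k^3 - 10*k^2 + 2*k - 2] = -6*k^2 - 20*k + 2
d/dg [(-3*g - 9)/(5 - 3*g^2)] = 3*(3*g^2 - 6*g*(g + 3) - 5)/(3*g^2 - 5)^2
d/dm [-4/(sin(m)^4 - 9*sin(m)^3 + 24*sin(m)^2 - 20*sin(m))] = 4*(4*cos(m) - 19/tan(m) + 10*cos(m)/sin(m)^2)/((sin(m) - 5)^2*(sin(m) - 2)^3)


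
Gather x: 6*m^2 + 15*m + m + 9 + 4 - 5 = 6*m^2 + 16*m + 8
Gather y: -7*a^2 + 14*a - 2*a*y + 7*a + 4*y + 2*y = -7*a^2 + 21*a + y*(6 - 2*a)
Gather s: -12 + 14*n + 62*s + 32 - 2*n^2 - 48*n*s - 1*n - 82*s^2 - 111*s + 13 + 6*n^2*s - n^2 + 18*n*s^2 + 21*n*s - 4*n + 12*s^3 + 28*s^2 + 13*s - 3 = -3*n^2 + 9*n + 12*s^3 + s^2*(18*n - 54) + s*(6*n^2 - 27*n - 36) + 30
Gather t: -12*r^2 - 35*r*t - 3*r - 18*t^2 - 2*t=-12*r^2 - 3*r - 18*t^2 + t*(-35*r - 2)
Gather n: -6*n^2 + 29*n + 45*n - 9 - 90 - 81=-6*n^2 + 74*n - 180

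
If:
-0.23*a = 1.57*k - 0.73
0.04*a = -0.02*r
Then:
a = -0.5*r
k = 0.0732484076433121*r + 0.464968152866242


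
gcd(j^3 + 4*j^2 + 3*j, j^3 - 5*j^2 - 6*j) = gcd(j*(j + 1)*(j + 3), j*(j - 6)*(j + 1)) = j^2 + j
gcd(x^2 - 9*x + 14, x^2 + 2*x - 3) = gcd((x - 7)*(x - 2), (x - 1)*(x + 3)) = 1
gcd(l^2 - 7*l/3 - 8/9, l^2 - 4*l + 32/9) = l - 8/3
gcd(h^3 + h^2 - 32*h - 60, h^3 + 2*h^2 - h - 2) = h + 2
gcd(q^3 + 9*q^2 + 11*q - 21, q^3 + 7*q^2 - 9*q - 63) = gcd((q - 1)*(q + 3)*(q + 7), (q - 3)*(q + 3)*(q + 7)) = q^2 + 10*q + 21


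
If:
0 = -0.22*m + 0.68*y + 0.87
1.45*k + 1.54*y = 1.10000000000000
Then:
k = 0.758620689655172 - 1.06206896551724*y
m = 3.09090909090909*y + 3.95454545454545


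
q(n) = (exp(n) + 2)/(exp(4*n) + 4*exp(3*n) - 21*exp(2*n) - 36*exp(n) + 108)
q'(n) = (exp(n) + 2)*(-4*exp(4*n) - 12*exp(3*n) + 42*exp(2*n) + 36*exp(n))/(exp(4*n) + 4*exp(3*n) - 21*exp(2*n) - 36*exp(n) + 108)^2 + exp(n)/(exp(4*n) + 4*exp(3*n) - 21*exp(2*n) - 36*exp(n) + 108)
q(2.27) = 0.00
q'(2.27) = -0.00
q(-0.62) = 0.03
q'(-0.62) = 0.02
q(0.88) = -0.40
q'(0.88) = 0.78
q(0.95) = -0.39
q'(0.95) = -0.64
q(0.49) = 0.20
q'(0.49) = 1.13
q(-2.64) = 0.02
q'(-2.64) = 0.00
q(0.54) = 0.28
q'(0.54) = 2.03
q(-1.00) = 0.03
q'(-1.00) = 0.01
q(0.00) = 0.05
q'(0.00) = 0.08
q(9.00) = 0.00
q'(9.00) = 0.00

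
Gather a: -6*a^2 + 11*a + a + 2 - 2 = -6*a^2 + 12*a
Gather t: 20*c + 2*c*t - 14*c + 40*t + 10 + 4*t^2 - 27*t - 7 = 6*c + 4*t^2 + t*(2*c + 13) + 3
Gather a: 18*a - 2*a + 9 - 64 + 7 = 16*a - 48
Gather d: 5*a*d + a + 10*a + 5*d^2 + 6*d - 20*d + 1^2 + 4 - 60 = 11*a + 5*d^2 + d*(5*a - 14) - 55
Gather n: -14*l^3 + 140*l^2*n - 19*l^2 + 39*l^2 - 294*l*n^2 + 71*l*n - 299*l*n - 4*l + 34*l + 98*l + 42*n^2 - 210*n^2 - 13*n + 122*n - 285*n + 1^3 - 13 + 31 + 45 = -14*l^3 + 20*l^2 + 128*l + n^2*(-294*l - 168) + n*(140*l^2 - 228*l - 176) + 64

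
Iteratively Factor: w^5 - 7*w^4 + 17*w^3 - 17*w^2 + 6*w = (w - 2)*(w^4 - 5*w^3 + 7*w^2 - 3*w) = (w - 2)*(w - 1)*(w^3 - 4*w^2 + 3*w) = (w - 2)*(w - 1)^2*(w^2 - 3*w) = w*(w - 2)*(w - 1)^2*(w - 3)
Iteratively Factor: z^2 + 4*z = (z)*(z + 4)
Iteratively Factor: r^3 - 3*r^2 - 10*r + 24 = (r + 3)*(r^2 - 6*r + 8) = (r - 2)*(r + 3)*(r - 4)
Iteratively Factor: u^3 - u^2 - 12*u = (u - 4)*(u^2 + 3*u) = (u - 4)*(u + 3)*(u)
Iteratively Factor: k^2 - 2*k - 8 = (k - 4)*(k + 2)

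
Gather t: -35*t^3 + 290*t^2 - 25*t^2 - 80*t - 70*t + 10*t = -35*t^3 + 265*t^2 - 140*t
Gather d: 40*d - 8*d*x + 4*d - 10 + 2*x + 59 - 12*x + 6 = d*(44 - 8*x) - 10*x + 55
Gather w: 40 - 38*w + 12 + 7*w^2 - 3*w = 7*w^2 - 41*w + 52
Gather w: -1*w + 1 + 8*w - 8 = 7*w - 7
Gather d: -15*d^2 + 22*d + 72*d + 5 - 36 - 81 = -15*d^2 + 94*d - 112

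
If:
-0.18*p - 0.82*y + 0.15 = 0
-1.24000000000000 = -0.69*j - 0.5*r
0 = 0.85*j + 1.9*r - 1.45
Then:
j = 1.84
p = 0.833333333333333 - 4.55555555555556*y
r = -0.06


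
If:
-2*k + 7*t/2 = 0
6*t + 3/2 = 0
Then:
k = -7/16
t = -1/4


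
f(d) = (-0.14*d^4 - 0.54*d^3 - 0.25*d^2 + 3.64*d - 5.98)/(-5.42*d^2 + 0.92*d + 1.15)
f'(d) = (10.84*d - 0.92)*(-0.14*d^4 - 0.54*d^3 - 0.25*d^2 + 3.64*d - 5.98)/(-5.42*d^2 + 0.92*d + 1.15)^2 + (-0.56*d^3 - 1.62*d^2 - 0.5*d + 3.64)/(-5.42*d^2 + 0.92*d + 1.15) = (1.5176*d^5 + 2.5404*d^4 - 1.6376*d^3 + 17.6358*d^2 - 65.3982*d + 9.6876)/(29.3764*d^4 - 9.9728*d^3 - 11.6196*d^2 + 2.116*d + 1.3225)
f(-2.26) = 0.45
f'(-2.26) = 0.30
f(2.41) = 0.39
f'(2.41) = 0.18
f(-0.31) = -20.69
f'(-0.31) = 268.18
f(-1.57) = 0.81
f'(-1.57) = 0.87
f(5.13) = 1.20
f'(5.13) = 0.38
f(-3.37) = 0.29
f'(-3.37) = 0.04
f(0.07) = -4.82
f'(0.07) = 3.68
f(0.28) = -5.08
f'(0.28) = -7.52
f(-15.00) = 4.37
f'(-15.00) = -0.67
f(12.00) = 4.99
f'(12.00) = 0.73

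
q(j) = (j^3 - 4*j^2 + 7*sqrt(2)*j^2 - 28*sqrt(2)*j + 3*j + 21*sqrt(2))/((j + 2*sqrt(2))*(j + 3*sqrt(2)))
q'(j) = (3*j^2 - 8*j + 14*sqrt(2)*j - 28*sqrt(2) + 3)/((j + 2*sqrt(2))*(j + 3*sqrt(2))) - (j^3 - 4*j^2 + 7*sqrt(2)*j^2 - 28*sqrt(2)*j + 3*j + 21*sqrt(2))/((j + 2*sqrt(2))*(j + 3*sqrt(2))^2) - (j^3 - 4*j^2 + 7*sqrt(2)*j^2 - 28*sqrt(2)*j + 3*j + 21*sqrt(2))/((j + 2*sqrt(2))^2*(j + 3*sqrt(2)))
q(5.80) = 2.44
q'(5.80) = 1.01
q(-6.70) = 25.12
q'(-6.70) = 18.71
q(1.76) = -0.40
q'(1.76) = -0.08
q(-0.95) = 11.15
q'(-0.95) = -16.61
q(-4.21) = -4739.29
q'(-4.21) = 142499.51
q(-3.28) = -409.29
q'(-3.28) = -382.22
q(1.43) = -0.32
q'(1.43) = -0.43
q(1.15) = -0.14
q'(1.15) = -0.83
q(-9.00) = 3.68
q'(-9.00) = 4.78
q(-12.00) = -5.76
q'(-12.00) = 2.20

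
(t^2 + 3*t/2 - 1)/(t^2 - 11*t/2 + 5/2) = (t + 2)/(t - 5)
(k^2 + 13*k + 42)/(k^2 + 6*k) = (k + 7)/k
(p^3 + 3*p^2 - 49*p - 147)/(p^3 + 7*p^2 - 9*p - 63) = (p - 7)/(p - 3)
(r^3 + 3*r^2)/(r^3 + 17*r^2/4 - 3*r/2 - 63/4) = 4*r^2/(4*r^2 + 5*r - 21)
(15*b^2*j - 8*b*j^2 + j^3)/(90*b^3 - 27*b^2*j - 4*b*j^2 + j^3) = j*(5*b - j)/(30*b^2 + b*j - j^2)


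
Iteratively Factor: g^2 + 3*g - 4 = (g + 4)*(g - 1)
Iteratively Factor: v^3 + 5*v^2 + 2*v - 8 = (v - 1)*(v^2 + 6*v + 8) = (v - 1)*(v + 4)*(v + 2)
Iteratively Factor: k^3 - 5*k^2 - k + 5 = (k - 5)*(k^2 - 1) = (k - 5)*(k + 1)*(k - 1)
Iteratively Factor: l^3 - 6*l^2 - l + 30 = (l - 5)*(l^2 - l - 6) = (l - 5)*(l + 2)*(l - 3)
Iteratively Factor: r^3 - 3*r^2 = (r - 3)*(r^2) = r*(r - 3)*(r)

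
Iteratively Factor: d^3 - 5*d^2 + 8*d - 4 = (d - 1)*(d^2 - 4*d + 4) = (d - 2)*(d - 1)*(d - 2)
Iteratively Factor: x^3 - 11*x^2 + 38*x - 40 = (x - 2)*(x^2 - 9*x + 20) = (x - 4)*(x - 2)*(x - 5)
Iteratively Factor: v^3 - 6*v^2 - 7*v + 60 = (v - 5)*(v^2 - v - 12) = (v - 5)*(v - 4)*(v + 3)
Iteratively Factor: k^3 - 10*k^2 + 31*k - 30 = (k - 3)*(k^2 - 7*k + 10) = (k - 3)*(k - 2)*(k - 5)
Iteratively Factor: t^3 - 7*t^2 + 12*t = (t - 3)*(t^2 - 4*t) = t*(t - 3)*(t - 4)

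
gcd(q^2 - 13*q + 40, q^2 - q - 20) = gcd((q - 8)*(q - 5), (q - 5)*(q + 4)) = q - 5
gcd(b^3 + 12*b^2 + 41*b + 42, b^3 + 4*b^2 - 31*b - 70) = b^2 + 9*b + 14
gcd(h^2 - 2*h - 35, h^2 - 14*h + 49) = h - 7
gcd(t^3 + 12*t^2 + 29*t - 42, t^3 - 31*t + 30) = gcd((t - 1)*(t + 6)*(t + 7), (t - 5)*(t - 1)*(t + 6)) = t^2 + 5*t - 6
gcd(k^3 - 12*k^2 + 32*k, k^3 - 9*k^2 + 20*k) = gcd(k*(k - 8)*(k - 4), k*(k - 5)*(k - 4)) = k^2 - 4*k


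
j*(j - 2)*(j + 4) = j^3 + 2*j^2 - 8*j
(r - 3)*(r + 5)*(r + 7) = r^3 + 9*r^2 - r - 105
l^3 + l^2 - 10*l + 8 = (l - 2)*(l - 1)*(l + 4)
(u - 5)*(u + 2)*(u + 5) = u^3 + 2*u^2 - 25*u - 50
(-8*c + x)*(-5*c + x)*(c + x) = 40*c^3 + 27*c^2*x - 12*c*x^2 + x^3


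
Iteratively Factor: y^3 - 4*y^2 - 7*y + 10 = (y - 5)*(y^2 + y - 2) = (y - 5)*(y - 1)*(y + 2)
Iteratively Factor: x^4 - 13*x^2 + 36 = (x + 3)*(x^3 - 3*x^2 - 4*x + 12) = (x - 2)*(x + 3)*(x^2 - x - 6) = (x - 3)*(x - 2)*(x + 3)*(x + 2)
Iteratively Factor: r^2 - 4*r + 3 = (r - 3)*(r - 1)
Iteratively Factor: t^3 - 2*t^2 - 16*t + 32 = (t - 4)*(t^2 + 2*t - 8) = (t - 4)*(t - 2)*(t + 4)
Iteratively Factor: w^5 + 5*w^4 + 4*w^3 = (w + 4)*(w^4 + w^3) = (w + 1)*(w + 4)*(w^3) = w*(w + 1)*(w + 4)*(w^2) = w^2*(w + 1)*(w + 4)*(w)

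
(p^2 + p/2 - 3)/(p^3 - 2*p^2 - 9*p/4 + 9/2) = 2*(p + 2)/(2*p^2 - p - 6)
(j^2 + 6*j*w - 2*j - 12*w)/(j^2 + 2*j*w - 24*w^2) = (2 - j)/(-j + 4*w)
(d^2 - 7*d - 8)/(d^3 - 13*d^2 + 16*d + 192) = (d + 1)/(d^2 - 5*d - 24)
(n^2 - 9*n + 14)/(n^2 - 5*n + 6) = (n - 7)/(n - 3)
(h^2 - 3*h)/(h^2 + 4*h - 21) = h/(h + 7)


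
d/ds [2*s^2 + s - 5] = 4*s + 1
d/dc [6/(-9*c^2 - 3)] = 12*c/(3*c^2 + 1)^2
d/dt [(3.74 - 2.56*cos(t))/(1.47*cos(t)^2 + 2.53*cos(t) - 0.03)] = (-3.7632*cos(t)^2 + 10.9956*cos(t) + 9.3854)*sin(t)/(2.1609*cos(t)^4 + 7.4382*cos(t)^3 + 6.3127*cos(t)^2 - 0.1518*cos(t) + 0.0009)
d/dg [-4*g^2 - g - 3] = -8*g - 1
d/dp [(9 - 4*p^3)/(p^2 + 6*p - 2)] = 2*(-6*p^2*(p^2 + 6*p - 2) + (p + 3)*(4*p^3 - 9))/(p^2 + 6*p - 2)^2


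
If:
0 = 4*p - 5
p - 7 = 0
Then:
No Solution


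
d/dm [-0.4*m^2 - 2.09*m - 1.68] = -0.8*m - 2.09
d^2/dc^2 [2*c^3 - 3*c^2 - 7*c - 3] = 12*c - 6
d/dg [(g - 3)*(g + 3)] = 2*g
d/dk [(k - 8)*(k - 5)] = 2*k - 13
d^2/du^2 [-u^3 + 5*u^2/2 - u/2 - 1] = 5 - 6*u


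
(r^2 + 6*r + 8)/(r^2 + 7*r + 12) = (r + 2)/(r + 3)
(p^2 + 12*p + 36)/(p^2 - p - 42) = (p + 6)/(p - 7)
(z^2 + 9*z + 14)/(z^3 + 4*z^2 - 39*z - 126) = (z + 2)/(z^2 - 3*z - 18)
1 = 1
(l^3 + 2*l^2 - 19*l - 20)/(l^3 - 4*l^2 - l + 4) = (l + 5)/(l - 1)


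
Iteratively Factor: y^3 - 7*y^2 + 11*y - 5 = (y - 5)*(y^2 - 2*y + 1) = (y - 5)*(y - 1)*(y - 1)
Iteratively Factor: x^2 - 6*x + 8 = (x - 4)*(x - 2)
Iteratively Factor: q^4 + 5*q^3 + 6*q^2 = (q + 3)*(q^3 + 2*q^2) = q*(q + 3)*(q^2 + 2*q) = q^2*(q + 3)*(q + 2)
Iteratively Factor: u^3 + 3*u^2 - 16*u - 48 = (u + 4)*(u^2 - u - 12) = (u + 3)*(u + 4)*(u - 4)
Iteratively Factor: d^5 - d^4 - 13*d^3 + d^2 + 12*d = (d + 3)*(d^4 - 4*d^3 - d^2 + 4*d) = d*(d + 3)*(d^3 - 4*d^2 - d + 4) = d*(d + 1)*(d + 3)*(d^2 - 5*d + 4) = d*(d - 1)*(d + 1)*(d + 3)*(d - 4)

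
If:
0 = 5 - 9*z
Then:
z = 5/9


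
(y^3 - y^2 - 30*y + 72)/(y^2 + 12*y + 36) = (y^2 - 7*y + 12)/(y + 6)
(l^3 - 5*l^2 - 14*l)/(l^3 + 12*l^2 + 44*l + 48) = l*(l - 7)/(l^2 + 10*l + 24)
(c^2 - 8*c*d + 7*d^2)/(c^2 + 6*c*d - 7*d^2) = (c - 7*d)/(c + 7*d)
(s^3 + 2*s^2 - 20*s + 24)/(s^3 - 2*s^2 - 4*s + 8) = (s + 6)/(s + 2)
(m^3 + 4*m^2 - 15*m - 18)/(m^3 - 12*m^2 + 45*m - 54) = (m^2 + 7*m + 6)/(m^2 - 9*m + 18)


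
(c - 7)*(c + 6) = c^2 - c - 42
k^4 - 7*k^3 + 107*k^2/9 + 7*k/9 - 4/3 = (k - 4)*(k - 3)*(k - 1/3)*(k + 1/3)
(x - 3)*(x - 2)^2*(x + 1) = x^4 - 6*x^3 + 9*x^2 + 4*x - 12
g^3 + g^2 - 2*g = g*(g - 1)*(g + 2)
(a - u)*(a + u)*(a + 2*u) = a^3 + 2*a^2*u - a*u^2 - 2*u^3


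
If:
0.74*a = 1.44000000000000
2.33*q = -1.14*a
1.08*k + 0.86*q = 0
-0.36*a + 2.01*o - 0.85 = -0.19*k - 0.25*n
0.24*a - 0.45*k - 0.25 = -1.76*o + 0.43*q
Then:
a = 1.95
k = 0.76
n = 6.93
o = -0.16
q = -0.95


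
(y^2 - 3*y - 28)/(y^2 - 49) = (y + 4)/(y + 7)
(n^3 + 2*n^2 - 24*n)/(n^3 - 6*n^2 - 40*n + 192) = n/(n - 8)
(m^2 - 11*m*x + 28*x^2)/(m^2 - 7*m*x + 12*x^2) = (-m + 7*x)/(-m + 3*x)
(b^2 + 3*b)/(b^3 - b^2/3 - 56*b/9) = 9*(b + 3)/(9*b^2 - 3*b - 56)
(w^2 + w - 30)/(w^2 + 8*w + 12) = (w - 5)/(w + 2)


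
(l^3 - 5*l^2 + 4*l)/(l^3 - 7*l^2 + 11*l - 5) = l*(l - 4)/(l^2 - 6*l + 5)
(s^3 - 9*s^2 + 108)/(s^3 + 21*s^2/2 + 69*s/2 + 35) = 2*(s^3 - 9*s^2 + 108)/(2*s^3 + 21*s^2 + 69*s + 70)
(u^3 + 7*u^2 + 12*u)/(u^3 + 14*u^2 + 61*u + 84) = u/(u + 7)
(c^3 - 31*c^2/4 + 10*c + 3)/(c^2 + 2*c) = (c^3 - 31*c^2/4 + 10*c + 3)/(c*(c + 2))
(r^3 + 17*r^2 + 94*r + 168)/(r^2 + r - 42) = (r^2 + 10*r + 24)/(r - 6)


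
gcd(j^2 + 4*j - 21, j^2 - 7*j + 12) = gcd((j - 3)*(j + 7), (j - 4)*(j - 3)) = j - 3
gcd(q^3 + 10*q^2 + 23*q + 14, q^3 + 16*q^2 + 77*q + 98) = q^2 + 9*q + 14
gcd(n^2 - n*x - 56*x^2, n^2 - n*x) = 1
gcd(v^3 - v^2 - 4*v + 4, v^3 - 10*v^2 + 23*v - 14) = v^2 - 3*v + 2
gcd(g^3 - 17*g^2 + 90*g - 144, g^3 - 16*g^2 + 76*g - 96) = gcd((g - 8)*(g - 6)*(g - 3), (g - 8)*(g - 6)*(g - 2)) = g^2 - 14*g + 48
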